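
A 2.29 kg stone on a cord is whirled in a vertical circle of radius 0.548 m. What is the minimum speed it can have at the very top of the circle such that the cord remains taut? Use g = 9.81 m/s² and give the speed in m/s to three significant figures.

2.32 m/s

At the highest point the centre is directly below, so both the weight and T act inward: T + mg = mv²/r.
At minimum speed T → 0, so mg = mv_min²/r ⇒ v_min = √(g r) = √(9.81 × 0.548) = 2.319 m/s.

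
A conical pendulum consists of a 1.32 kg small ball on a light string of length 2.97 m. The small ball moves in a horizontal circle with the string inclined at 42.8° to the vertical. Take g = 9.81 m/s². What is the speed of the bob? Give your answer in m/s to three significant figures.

4.28 m/s

The radius of the circle is r = L sinθ = 2.97 × sin 42.8° = 2.018 m.
Horizontally T sinθ = mv²/r and vertically T cosθ = mg, so tanθ = v²/(rg).
v = √(r g tanθ) = √(2.018 × 9.81 × 0.9260) = √18.33 = 4.282 m/s.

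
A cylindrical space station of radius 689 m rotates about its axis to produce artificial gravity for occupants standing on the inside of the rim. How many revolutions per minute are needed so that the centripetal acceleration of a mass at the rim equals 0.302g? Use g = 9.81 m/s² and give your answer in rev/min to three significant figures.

Require ω²r = 0.302g, so ω = √(0.302 × 9.81/689) = 0.06557 rad/s.
In rev/min: ω × 60/(2π) = 0.06557 × 60/(2π) = 0.6262 rev/min.

0.626 rev/min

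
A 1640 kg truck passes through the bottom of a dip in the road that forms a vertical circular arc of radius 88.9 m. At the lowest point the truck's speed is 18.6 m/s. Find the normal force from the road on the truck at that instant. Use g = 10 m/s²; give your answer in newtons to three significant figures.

22800 N

At the lowest point, N points up (toward the centre) and the weight mg points down (away from the centre), so the net inward force is N − mg = mv²/r.
N = m(v²/r + g) = 1640 × ((18.6)²/88.9 + 10.0) = 1640 × (3.892 + 10.0) = 1640 × 13.89 = 22780 N.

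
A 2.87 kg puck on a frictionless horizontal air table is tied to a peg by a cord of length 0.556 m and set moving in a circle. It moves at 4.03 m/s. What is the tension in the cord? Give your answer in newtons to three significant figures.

83.8 N

The tension is the only horizontal force, so it supplies the full centripetal force: T = m v²/r = 2.87 × (4.030)²/0.556 = 2.87 × 16.24/0.556 = 83.83 N.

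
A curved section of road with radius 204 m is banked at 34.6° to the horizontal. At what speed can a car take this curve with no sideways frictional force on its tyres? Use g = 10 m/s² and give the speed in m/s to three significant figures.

On a frictionless banked curve, N sinθ = mv²/r and N cosθ = mg, so tanθ = v²/(rg).
v = √(r g tanθ) = √(204 × 10.0 × tan 34.6°) = √(204 × 10.0 × 0.6899) = √1407 = 37.51 m/s.

37.5 m/s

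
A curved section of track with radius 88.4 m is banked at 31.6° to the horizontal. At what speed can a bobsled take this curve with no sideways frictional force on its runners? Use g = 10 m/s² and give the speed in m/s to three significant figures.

On a frictionless banked curve, N sinθ = mv²/r and N cosθ = mg, so tanθ = v²/(rg).
v = √(r g tanθ) = √(88.4 × 10.0 × tan 31.6°) = √(88.4 × 10.0 × 0.6152) = √543.8 = 23.32 m/s.

23.3 m/s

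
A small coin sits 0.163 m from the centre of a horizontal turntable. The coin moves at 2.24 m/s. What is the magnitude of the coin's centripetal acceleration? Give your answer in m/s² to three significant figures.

a_c = v²/r = (2.240)²/0.163 = 5.018/0.163 = 30.78 m/s².

30.8 m/s²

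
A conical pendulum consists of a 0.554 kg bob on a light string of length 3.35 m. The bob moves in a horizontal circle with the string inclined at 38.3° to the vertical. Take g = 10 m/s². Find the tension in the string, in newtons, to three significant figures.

Vertically the bob has no acceleration, so T cosθ = mg.
T = mg/cosθ = 0.554 × 10.0 / cos 38.3° = 5.540/0.7848 = 7.059 N.

7.06 N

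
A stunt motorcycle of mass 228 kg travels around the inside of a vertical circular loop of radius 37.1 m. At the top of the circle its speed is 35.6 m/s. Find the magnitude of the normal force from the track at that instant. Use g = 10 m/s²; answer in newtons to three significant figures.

At the top, both N and the weight mg point inward (toward the centre), so N + mg = mv²/r.
N = m(v²/r − g) = 228 × ((35.6)²/37.1 − 10.0) = 228 × (34.16 − 10.0) = 228 × 24.16 = 5509 N.

5510 N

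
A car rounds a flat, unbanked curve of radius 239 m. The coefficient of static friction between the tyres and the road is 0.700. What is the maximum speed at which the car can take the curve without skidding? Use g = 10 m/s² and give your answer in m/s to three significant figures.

40.9 m/s

On a flat curve, static friction is the only horizontal force, so it must supply the full centripetal force: μ_s m g = m v²/r.
Mass cancels: v_max = √(μ_s g r) = √(0.700 × 10.0 × 239) = √1673 = 40.90 m/s.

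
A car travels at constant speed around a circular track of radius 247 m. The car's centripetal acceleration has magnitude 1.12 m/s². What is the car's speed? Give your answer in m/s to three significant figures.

16.6 m/s

a_c = v²/r ⇒ v = √(a_c · r) = √(1.12 × 247) = √276.6 = 16.63 m/s.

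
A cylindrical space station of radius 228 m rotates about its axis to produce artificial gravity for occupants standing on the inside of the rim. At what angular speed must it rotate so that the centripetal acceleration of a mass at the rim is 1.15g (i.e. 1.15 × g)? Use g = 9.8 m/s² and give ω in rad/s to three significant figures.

0.222 rad/s

Centripetal acceleration a_c = ω²r. Setting ω²r = 1.15g:
ω = √(1.15g / r) = √(1.15 × 9.8 / 228) = √0.04943 = 0.2223 rad/s.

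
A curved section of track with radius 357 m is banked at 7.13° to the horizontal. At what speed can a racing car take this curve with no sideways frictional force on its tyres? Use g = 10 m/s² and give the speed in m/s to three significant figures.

21.1 m/s

On a frictionless banked curve, N sinθ = mv²/r and N cosθ = mg, so tanθ = v²/(rg).
v = √(r g tanθ) = √(357 × 10.0 × tan 7.13°) = √(357 × 10.0 × 0.1251) = √446.6 = 21.13 m/s.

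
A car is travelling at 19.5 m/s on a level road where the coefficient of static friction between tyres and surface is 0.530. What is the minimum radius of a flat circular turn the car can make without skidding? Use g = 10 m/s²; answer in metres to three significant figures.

At the limit, μ_s m g = m v²/r, so r_min = v²/(μ_s g) = (19.5)²/(0.530 × 10.0) = 380.2/5.300 = 71.75 m.

71.7 m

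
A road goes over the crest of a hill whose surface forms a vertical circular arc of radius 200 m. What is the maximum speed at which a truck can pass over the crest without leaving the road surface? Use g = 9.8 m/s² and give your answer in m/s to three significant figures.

44.3 m/s

At the crest the centre of the circle is below the truck, so the net downward (centripetal) force is mg − N = mv²/r.
The truck leaves the road when N → 0, giving v_max = √(g r) = √(9.8 × 200) = 44.27 m/s.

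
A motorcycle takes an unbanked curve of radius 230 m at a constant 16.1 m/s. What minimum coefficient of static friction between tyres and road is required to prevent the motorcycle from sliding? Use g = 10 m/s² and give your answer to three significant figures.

0.113

Friction provides the centripetal force: μ_s m g = m v²/r, so μ_s = v²/(g r) = (16.10)²/(10.0 × 230) = 259.2/2300 = 0.1127.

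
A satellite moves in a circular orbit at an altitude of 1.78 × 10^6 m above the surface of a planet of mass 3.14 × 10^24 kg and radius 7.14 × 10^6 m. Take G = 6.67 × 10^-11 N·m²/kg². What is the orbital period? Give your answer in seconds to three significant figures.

r = R + h = 7.14 × 10^6 + 1.78 × 10^6 = 8.920 × 10^6 m. Gravity provides the centripetal force: G M m / r² = m v² / r ⇒ v = √(GM/r) = 4846 m/s.
T = 2πr/v = 2π × 8.920 × 10^6 / 4846 = 11570 s.

11600 s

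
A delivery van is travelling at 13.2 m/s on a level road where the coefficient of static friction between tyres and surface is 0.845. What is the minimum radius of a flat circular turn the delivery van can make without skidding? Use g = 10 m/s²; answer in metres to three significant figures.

At the limit, μ_s m g = m v²/r, so r_min = v²/(μ_s g) = (13.2)²/(0.845 × 10.0) = 174.2/8.450 = 20.62 m.

20.6 m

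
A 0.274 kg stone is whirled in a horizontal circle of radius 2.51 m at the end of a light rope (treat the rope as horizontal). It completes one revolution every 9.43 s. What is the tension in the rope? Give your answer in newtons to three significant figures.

0.305 N

v = 2πr/T = 2π × 2.51/9.43 = 1.672 m/s.
The tension is the only horizontal force, so it supplies the full centripetal force: T = m v²/r = 0.274 × (1.672)²/2.51 = 0.274 × 2.797/2.51 = 0.3053 N.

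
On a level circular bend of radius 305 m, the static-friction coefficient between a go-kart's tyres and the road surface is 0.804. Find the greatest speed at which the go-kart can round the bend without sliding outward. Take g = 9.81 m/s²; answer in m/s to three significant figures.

49.0 m/s

On a flat curve, static friction is the only horizontal force, so it must supply the full centripetal force: μ_s m g = m v²/r.
Mass cancels: v_max = √(μ_s g r) = √(0.804 × 9.81 × 305) = √2406 = 49.05 m/s.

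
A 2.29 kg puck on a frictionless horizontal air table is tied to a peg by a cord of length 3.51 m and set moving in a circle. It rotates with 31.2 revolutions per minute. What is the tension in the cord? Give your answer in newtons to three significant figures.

85.8 N

ω = 31.2 rev/min × 2π/60 = 3.267 rad/s, so v = ωr = 3.267 × 3.51 = 11.47 m/s.
The tension is the only horizontal force, so it supplies the full centripetal force: T = m v²/r = 2.29 × (11.47)²/3.51 = 2.29 × 131.5/3.51 = 85.80 N.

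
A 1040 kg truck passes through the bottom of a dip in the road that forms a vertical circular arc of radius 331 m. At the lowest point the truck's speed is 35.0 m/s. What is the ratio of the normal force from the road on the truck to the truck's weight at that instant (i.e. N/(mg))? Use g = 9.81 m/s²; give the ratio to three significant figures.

1.38

At the bottom, N − mg = mv²/r, so N = m(v²/r + g) and N/(mg) = v²/(rg) + 1 = (35.0)²/(331 × 9.81) + 1 = 0.3773 + 1 = 1.377.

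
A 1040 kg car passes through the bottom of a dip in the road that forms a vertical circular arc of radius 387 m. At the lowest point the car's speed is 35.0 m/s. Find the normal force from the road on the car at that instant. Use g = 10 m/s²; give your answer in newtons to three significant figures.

13700 N

At the lowest point, N points up (toward the centre) and the weight mg points down (away from the centre), so the net inward force is N − mg = mv²/r.
N = m(v²/r + g) = 1040 × ((35.0)²/387 + 10.0) = 1040 × (3.165 + 10.0) = 1040 × 13.17 = 13690 N.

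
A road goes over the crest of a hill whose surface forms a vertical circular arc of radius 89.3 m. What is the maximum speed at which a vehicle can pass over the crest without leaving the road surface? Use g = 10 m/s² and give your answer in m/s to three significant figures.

At the crest the centre of the circle is below the vehicle, so the net downward (centripetal) force is mg − N = mv²/r.
The vehicle leaves the road when N → 0, giving v_max = √(g r) = √(10.0 × 89.3) = 29.88 m/s.

29.9 m/s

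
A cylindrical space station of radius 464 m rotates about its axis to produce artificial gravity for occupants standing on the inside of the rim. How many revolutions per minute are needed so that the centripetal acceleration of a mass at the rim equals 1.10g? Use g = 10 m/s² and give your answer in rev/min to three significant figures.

1.47 rev/min

Require ω²r = 1.10g, so ω = √(1.10 × 10.0/464) = 0.1540 rad/s.
In rev/min: ω × 60/(2π) = 0.1540 × 60/(2π) = 1.470 rev/min.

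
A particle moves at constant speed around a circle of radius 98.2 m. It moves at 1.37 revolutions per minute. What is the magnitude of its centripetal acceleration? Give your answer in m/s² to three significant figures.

2.02 m/s²

ω = 1.37 rev/min × 2π/60 = 0.1435 rad/s, so v = ωr = 0.1435 × 98.2 = 14.09 m/s.
a_c = v²/r = (14.09)²/98.2 = 198.5/98.2 = 2.021 m/s².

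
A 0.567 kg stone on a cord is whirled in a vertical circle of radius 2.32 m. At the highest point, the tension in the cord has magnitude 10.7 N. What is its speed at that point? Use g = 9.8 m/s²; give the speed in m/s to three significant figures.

At the top, T + mg = mv²/r, so v = √(r(T/m + g)) = √(2.32 × (10.7/0.567 + 9.8)) = √(2.32 × 28.67) = √66.52 = 8.156 m/s.

8.16 m/s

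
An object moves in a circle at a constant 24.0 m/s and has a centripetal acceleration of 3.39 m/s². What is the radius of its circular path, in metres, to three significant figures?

170 m

a_c = v²/r ⇒ r = v²/a_c = (24.0)²/3.39 = 576.0/3.39 = 169.9 m.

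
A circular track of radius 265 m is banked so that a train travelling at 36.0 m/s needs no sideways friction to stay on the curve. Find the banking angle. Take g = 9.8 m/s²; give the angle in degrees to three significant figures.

26.5°

For a frictionless banked turn: horizontally N sinθ = mv²/r and vertically N cosθ = mg.
Dividing: tanθ = v²/(r g) = (36.0)²/(265 × 9.8) = 1296/2597 = 0.4990.
θ = arctan(0.4990) = 26.52°.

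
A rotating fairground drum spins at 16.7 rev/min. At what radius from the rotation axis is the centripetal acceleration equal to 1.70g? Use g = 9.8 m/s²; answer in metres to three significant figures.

ω = 16.7 rev/min × 2π/60 = 1.749 rad/s.
a_c = ω²r = 1.70g ⇒ r = 1.70 × 9.8 / (1.749)² = 16.66/3.058 = 5.447 m.

5.45 m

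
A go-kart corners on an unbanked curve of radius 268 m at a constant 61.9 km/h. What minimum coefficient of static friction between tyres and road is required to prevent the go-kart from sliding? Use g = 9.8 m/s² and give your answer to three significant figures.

0.113

v = 61.9/3.6 = 17.19 m/s.
Friction provides the centripetal force: μ_s m g = m v²/r, so μ_s = v²/(g r) = (17.19)²/(9.8 × 268) = 295.6/2626 = 0.1126.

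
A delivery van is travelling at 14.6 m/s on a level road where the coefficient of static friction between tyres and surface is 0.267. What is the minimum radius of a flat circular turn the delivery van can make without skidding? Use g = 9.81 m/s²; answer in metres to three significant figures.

At the limit, μ_s m g = m v²/r, so r_min = v²/(μ_s g) = (14.6)²/(0.267 × 9.81) = 213.2/2.619 = 81.38 m.

81.4 m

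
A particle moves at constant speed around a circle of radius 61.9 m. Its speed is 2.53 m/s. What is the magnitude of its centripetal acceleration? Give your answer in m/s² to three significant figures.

a_c = v²/r = (2.530)²/61.9 = 6.401/61.9 = 0.1034 m/s².

0.103 m/s²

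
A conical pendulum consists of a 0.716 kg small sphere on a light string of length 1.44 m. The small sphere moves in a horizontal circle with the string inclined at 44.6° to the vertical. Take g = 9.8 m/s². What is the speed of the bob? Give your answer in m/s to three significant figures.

The radius of the circle is r = L sinθ = 1.44 × sin 44.6° = 1.011 m.
Horizontally T sinθ = mv²/r and vertically T cosθ = mg, so tanθ = v²/(rg).
v = √(r g tanθ) = √(1.011 × 9.8 × 0.9861) = √9.771 = 3.126 m/s.

3.13 m/s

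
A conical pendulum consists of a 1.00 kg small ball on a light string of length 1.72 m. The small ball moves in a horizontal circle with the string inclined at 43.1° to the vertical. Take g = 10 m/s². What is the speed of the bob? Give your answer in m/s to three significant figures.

3.32 m/s

The radius of the circle is r = L sinθ = 1.72 × sin 43.1° = 1.175 m.
Horizontally T sinθ = mv²/r and vertically T cosθ = mg, so tanθ = v²/(rg).
v = √(r g tanθ) = √(1.175 × 10.0 × 0.9358) = √11.00 = 3.316 m/s.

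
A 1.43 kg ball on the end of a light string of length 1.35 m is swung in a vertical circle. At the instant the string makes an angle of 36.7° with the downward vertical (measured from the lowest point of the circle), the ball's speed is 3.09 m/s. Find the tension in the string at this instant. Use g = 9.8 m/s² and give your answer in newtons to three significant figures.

Take the radial direction toward the centre of the circle as positive. The component of the weight along the string toward the centre is −mg cos φ (φ measured from the bottom), so Newton's second law along the string gives T − mg cos φ = m v²/r.
cos 36.7° = 0.8018, so T = m(v²/r + g cos φ) = 1.43 × ((3.09)²/1.35 + 9.8 × 0.8018) = 1.43 × (7.073 + (7.857)) = 1.43 × 14.93 = 21.35 N.

21.3 N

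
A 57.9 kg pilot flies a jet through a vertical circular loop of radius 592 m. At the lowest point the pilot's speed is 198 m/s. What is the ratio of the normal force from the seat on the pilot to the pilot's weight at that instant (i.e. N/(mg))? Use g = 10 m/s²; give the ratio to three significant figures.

At the bottom, N − mg = mv²/r, so N = m(v²/r + g) and N/(mg) = v²/(rg) + 1 = (198)²/(592 × 10.0) + 1 = 6.622 + 1 = 7.622.

7.62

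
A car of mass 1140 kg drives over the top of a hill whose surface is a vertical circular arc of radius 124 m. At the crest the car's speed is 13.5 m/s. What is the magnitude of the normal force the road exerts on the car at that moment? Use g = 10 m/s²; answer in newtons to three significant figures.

9720 N

At the crest the centripetal acceleration points downward (toward the centre of the arc), so mg − N = mv²/r.
N = m(g − v²/r) = 1140 × (10.0 − (13.5)²/124) = 1140 × (10.0 − 1.470) = 1140 × 8.530 = 9724 N.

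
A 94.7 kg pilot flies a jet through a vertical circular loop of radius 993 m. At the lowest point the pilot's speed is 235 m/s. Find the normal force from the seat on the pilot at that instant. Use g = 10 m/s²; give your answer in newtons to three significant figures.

6210 N

At the lowest point, N points up (toward the centre) and the weight mg points down (away from the centre), so the net inward force is N − mg = mv²/r.
N = m(v²/r + g) = 94.7 × ((235)²/993 + 10.0) = 94.7 × (55.61 + 10.0) = 94.7 × 65.61 = 6214 N.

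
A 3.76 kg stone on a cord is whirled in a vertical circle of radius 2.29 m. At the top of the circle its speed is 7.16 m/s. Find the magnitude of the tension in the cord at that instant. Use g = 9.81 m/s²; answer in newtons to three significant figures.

At the top, both T and the weight mg point inward (toward the centre), so T + mg = mv²/r.
T = m(v²/r − g) = 3.76 × ((7.16)²/2.29 − 9.81) = 3.76 × (22.39 − 9.81) = 3.76 × 12.58 = 47.29 N.

47.3 N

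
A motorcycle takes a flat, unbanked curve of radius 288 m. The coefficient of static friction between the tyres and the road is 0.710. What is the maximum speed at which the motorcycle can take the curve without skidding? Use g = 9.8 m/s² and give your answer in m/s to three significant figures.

44.8 m/s

The only inward force on a level bend is static friction, so at the limit f_s = μ_s N = μ_s m g = m v²/r.
Mass cancels: v_max = √(μ_s g r) = √(0.710 × 9.8 × 288) = √2004 = 44.76 m/s.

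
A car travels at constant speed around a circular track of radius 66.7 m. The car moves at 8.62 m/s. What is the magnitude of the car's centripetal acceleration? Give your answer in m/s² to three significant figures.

a_c = v²/r = (8.620)²/66.7 = 74.30/66.7 = 1.114 m/s².

1.11 m/s²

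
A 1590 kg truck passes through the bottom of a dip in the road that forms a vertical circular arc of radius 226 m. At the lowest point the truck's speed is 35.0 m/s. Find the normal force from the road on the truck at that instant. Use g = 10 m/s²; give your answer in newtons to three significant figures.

At the lowest point, N points up (toward the centre) and the weight mg points down (away from the centre), so the net inward force is N − mg = mv²/r.
N = m(v²/r + g) = 1590 × ((35.0)²/226 + 10.0) = 1590 × (5.420 + 10.0) = 1590 × 15.42 = 24520 N.

24500 N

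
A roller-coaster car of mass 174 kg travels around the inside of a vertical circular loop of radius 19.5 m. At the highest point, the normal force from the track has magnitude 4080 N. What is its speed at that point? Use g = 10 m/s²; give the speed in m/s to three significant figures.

25.5 m/s

At the top, N + mg = mv²/r, so v = √(r(N/m + g)) = √(19.5 × (4080/174 + 10.0)) = √(19.5 × 33.45) = √652.2 = 25.54 m/s.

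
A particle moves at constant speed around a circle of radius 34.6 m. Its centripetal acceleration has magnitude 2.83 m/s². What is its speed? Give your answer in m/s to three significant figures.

9.90 m/s

a_c = v²/r ⇒ v = √(a_c · r) = √(2.83 × 34.6) = √97.92 = 9.895 m/s.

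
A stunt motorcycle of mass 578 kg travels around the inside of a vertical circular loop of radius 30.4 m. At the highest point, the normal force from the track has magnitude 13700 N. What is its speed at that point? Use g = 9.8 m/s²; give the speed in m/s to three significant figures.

At the top, N + mg = mv²/r, so v = √(r(N/m + g)) = √(30.4 × (13700/578 + 9.8)) = √(30.4 × 33.50) = √1018 = 31.91 m/s.

31.9 m/s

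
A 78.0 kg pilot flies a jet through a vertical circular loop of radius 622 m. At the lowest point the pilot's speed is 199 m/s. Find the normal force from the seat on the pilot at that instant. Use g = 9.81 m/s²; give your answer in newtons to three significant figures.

At the lowest point, N points up (toward the centre) and the weight mg points down (away from the centre), so the net inward force is N − mg = mv²/r.
N = m(v²/r + g) = 78.0 × ((199)²/622 + 9.81) = 78.0 × (63.67 + 9.81) = 78.0 × 73.48 = 5731 N.

5730 N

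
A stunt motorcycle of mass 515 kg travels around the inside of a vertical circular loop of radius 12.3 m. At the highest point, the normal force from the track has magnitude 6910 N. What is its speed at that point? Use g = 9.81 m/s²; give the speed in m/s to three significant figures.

16.9 m/s

At the top, N + mg = mv²/r, so v = √(r(N/m + g)) = √(12.3 × (6910/515 + 9.81)) = √(12.3 × 23.23) = √285.7 = 16.90 m/s.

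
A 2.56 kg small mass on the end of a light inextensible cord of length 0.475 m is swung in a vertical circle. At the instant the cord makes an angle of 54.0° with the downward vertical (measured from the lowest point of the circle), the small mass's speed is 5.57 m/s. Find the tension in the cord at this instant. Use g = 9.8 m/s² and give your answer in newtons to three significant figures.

Take the radial direction toward the centre of the circle as positive. The component of the weight along the string toward the centre is −mg cos φ (φ measured from the bottom), so Newton's second law along the string gives T − mg cos φ = m v²/r.
cos 54.0° = 0.5878, so T = m(v²/r + g cos φ) = 2.56 × ((5.57)²/0.475 + 9.8 × 0.5878) = 2.56 × (65.32 + (5.760)) = 2.56 × 71.08 = 182.0 N.

182 N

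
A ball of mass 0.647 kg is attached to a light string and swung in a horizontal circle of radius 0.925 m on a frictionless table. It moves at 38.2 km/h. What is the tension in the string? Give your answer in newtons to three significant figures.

78.8 N

v = 38.2 km/h = 38.2/3.6 = 10.61 m/s.
The tension is the only horizontal force, so it supplies the full centripetal force: T = m v²/r = 0.647 × (10.61)²/0.925 = 0.647 × 112.6/0.925 = 78.76 N.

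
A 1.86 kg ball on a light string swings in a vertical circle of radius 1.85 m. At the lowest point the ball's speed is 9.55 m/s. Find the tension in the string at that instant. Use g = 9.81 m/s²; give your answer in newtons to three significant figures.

110 N

At the lowest point, T points up (toward the centre) and the weight mg points down (away from the centre), so the net inward force is T − mg = mv²/r.
T = m(v²/r + g) = 1.86 × ((9.55)²/1.85 + 9.81) = 1.86 × (49.30 + 9.81) = 1.86 × 59.11 = 109.9 N.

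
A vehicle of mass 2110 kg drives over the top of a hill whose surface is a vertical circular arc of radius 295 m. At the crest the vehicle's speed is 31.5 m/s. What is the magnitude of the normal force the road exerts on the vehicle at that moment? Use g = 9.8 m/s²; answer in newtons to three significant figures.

13600 N

At the crest the centripetal acceleration points downward (toward the centre of the arc), so mg − N = mv²/r.
N = m(g − v²/r) = 2110 × (9.8 − (31.5)²/295) = 2110 × (9.8 − 3.364) = 2110 × 6.436 = 13580 N.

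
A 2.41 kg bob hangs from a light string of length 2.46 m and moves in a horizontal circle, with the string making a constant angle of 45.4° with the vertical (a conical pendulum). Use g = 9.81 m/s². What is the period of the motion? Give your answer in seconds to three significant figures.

2.64 s

r = L sinθ = 1.752 m. From T sinθ = mω²r and T cosθ = mg: tanθ = ω²r/g, so ω² = g tanθ / r = g/(L cosθ).
ω = √(g/(L cosθ)) = √(9.81/(2.46 × 0.7022)) = √5.679 = 2.383 rad/s.
Period = 2π/ω = 2.637 s.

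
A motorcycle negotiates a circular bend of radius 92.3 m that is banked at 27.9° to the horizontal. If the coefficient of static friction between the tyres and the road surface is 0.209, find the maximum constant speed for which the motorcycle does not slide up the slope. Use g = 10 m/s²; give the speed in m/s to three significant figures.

At the maximum speed, friction acts down the slope at its limiting value f = μN. Radially (horizontal, toward centre): N sinθ + μN cosθ = mv²/r. Vertically: N cosθ − μN sinθ = mg.
Dividing: v² = r g (sinθ + μcosθ)/(cosθ − μsinθ).
sinθ + μcosθ = 0.4679 + 0.209×0.8838 = 0.6526; cosθ − μsinθ = 0.8838 − 0.209×0.4679 = 0.7860.
v² = 92.3 × 10.0 × 0.6526/0.7860 = 766.4 m²/s², so v = 27.68 m/s.

27.7 m/s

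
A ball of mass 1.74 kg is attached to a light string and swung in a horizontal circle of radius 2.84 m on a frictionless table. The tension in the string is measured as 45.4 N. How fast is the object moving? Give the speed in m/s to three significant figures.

T = m v²/r ⇒ v = √(T r / m) = √(45.4 × 2.84 / 1.74) = √74.10 = 8.608 m/s.

8.61 m/s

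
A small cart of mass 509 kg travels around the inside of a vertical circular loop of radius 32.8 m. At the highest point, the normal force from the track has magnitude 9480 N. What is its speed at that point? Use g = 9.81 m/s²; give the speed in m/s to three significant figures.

At the top, N + mg = mv²/r, so v = √(r(N/m + g)) = √(32.8 × (9480/509 + 9.81)) = √(32.8 × 28.43) = √932.7 = 30.54 m/s.

30.5 m/s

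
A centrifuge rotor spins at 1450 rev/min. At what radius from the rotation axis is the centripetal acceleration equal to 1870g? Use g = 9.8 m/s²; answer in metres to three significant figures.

ω = 1450 rev/min × 2π/60 = 151.8 rad/s.
a_c = ω²r = 1870g ⇒ r = 1870 × 9.8 / (151.8)² = 18330/23060 = 0.7948 m.

0.795 m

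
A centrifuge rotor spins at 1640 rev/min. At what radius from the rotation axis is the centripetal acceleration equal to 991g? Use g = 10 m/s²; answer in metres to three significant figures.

0.336 m

ω = 1640 rev/min × 2π/60 = 171.7 rad/s.
a_c = ω²r = 991g ⇒ r = 991 × 10.0 / (171.7)² = 9910/29490 = 0.3360 m.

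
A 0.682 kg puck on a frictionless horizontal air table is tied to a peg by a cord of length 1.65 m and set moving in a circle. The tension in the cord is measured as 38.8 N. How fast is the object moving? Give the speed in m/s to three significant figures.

T = m v²/r ⇒ v = √(T r / m) = √(38.8 × 1.65 / 0.682) = √93.87 = 9.689 m/s.

9.69 m/s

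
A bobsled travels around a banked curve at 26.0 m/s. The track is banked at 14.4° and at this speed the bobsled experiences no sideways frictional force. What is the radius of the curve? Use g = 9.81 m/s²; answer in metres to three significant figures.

Frictionless banking: tanθ = v²/(rg), so r = v²/(g tanθ).
r = (26.0)²/(9.81 × tan 14.4°) = 676.0/(9.81 × 0.2568) = 676.0/2.519 = 268.4 m.

268 m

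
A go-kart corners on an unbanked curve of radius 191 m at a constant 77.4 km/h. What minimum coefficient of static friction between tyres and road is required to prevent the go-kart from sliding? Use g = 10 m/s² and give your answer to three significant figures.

0.242

v = 77.4/3.6 = 21.50 m/s.
Friction provides the centripetal force: μ_s m g = m v²/r, so μ_s = v²/(g r) = (21.50)²/(10.0 × 191) = 462.2/1910 = 0.2420.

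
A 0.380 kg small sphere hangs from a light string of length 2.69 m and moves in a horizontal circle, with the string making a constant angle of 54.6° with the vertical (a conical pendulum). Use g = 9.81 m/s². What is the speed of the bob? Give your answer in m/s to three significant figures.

5.50 m/s

The radius of the circle is r = L sinθ = 2.69 × sin 54.6° = 2.193 m.
Horizontally T sinθ = mv²/r and vertically T cosθ = mg, so tanθ = v²/(rg).
v = √(r g tanθ) = √(2.193 × 9.81 × 1.407) = √30.27 = 5.502 m/s.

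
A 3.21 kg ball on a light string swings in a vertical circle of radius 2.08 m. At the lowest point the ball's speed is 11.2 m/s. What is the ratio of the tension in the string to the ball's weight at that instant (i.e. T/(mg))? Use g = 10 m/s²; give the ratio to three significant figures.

7.03

At the bottom, T − mg = mv²/r, so T = m(v²/r + g) and T/(mg) = v²/(rg) + 1 = (11.2)²/(2.08 × 10.0) + 1 = 6.031 + 1 = 7.031.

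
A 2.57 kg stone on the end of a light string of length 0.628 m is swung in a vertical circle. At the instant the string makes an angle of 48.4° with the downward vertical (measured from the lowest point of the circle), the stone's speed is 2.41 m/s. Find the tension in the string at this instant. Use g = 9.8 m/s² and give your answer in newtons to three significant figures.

Take the radial direction toward the centre of the circle as positive. The component of the weight along the string toward the centre is −mg cos φ (φ measured from the bottom), so Newton's second law along the string gives T − mg cos φ = m v²/r.
cos 48.4° = 0.6639, so T = m(v²/r + g cos φ) = 2.57 × ((2.41)²/0.628 + 9.8 × 0.6639) = 2.57 × (9.249 + (6.506)) = 2.57 × 15.76 = 40.49 N.

40.5 N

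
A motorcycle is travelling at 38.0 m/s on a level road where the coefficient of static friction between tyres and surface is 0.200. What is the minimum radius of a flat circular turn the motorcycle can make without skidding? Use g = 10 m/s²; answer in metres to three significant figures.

722 m

At the limit, μ_s m g = m v²/r, so r_min = v²/(μ_s g) = (38.0)²/(0.200 × 10.0) = 1444/2.000 = 722.0 m.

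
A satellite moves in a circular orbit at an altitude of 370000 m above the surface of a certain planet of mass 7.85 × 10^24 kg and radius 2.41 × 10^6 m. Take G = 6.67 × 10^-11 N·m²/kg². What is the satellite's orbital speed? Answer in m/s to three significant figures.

Orbital radius r = R + h = 2.41 × 10^6 + 370000 = 2.780 × 10^6 m.
Gravity supplies the centripetal force: G M m / r² = m v² / r, so v = √(GM/r).
v = √(6.67 × 10^-11 × 7.85 × 10^24 / 2.780 × 10^6) = √(1.883 × 10^8) = 13720 m/s.

13700 m/s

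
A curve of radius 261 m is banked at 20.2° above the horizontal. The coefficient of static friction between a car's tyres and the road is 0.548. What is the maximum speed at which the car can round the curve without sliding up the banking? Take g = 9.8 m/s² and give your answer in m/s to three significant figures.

54.2 m/s

At the maximum speed, friction acts down the slope at its limiting value f = μN. Radially (horizontal, toward centre): N sinθ + μN cosθ = mv²/r. Vertically: N cosθ − μN sinθ = mg.
Dividing: v² = r g (sinθ + μcosθ)/(cosθ − μsinθ).
sinθ + μcosθ = 0.3453 + 0.548×0.9385 = 0.8596; cosθ − μsinθ = 0.9385 − 0.548×0.3453 = 0.7493.
v² = 261 × 9.8 × 0.8596/0.7493 = 2934 m²/s², so v = 54.17 m/s.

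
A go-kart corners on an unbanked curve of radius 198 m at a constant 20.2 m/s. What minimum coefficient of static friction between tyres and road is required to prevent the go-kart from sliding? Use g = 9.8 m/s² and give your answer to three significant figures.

0.210

Friction provides the centripetal force: μ_s m g = m v²/r, so μ_s = v²/(g r) = (20.20)²/(9.8 × 198) = 408.0/1940 = 0.2103.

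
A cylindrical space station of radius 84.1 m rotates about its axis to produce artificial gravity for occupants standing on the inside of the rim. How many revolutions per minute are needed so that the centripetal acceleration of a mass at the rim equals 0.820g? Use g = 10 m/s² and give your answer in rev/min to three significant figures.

Require ω²r = 0.820g, so ω = √(0.820 × 10.0/84.1) = 0.3123 rad/s.
In rev/min: ω × 60/(2π) = 0.3123 × 60/(2π) = 2.982 rev/min.

2.98 rev/min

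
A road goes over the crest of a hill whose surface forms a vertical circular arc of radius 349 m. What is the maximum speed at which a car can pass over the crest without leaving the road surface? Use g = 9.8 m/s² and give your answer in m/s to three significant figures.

At the crest the centre of the circle is below the car, so the net downward (centripetal) force is mg − N = mv²/r.
The car leaves the road when N → 0, giving v_max = √(g r) = √(9.8 × 349) = 58.48 m/s.

58.5 m/s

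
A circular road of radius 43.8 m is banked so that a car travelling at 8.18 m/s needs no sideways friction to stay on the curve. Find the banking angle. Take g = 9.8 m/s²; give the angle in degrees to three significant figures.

For a frictionless banked turn: horizontally N sinθ = mv²/r and vertically N cosθ = mg.
Dividing: tanθ = v²/(r g) = (8.18)²/(43.8 × 9.8) = 66.91/429.2 = 0.1559.
θ = arctan(0.1559) = 8.860°.

8.86°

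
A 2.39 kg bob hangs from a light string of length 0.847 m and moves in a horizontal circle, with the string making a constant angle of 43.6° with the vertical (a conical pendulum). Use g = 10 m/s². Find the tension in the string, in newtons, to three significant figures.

Vertically the bob has no acceleration, so T cosθ = mg.
T = mg/cosθ = 2.39 × 10.0 / cos 43.6° = 23.90/0.7242 = 33.00 N.

33.0 N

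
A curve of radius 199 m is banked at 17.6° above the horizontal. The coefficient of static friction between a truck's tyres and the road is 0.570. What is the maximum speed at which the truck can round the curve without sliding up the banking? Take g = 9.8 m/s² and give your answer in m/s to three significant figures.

46.0 m/s

At the maximum speed, friction acts down the slope at its limiting value f = μN. Radially (horizontal, toward centre): N sinθ + μN cosθ = mv²/r. Vertically: N cosθ − μN sinθ = mg.
Dividing: v² = r g (sinθ + μcosθ)/(cosθ − μsinθ).
sinθ + μcosθ = 0.3024 + 0.570×0.9532 = 0.8457; cosθ − μsinθ = 0.9532 − 0.570×0.3024 = 0.7808.
v² = 199 × 9.8 × 0.8457/0.7808 = 2112 m²/s², so v = 45.96 m/s.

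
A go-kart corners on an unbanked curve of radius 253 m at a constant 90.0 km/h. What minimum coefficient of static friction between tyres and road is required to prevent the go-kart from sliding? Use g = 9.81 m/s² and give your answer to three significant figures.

v = 90.0/3.6 = 25.00 m/s.
Friction provides the centripetal force: μ_s m g = m v²/r, so μ_s = v²/(g r) = (25.00)²/(9.81 × 253) = 625.0/2482 = 0.2518.

0.252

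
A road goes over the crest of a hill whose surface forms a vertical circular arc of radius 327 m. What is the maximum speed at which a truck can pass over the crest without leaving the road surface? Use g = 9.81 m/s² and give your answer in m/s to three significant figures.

At the crest the centre of the circle is below the truck, so the net downward (centripetal) force is mg − N = mv²/r.
The truck leaves the road when N → 0, giving v_max = √(g r) = √(9.81 × 327) = 56.64 m/s.

56.6 m/s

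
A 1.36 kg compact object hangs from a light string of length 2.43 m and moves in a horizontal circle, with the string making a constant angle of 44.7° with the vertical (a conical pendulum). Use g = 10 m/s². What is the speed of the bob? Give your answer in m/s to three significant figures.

4.11 m/s

The radius of the circle is r = L sinθ = 2.43 × sin 44.7° = 1.709 m.
Horizontally T sinθ = mv²/r and vertically T cosθ = mg, so tanθ = v²/(rg).
v = √(r g tanθ) = √(1.709 × 10.0 × 0.9896) = √16.91 = 4.113 m/s.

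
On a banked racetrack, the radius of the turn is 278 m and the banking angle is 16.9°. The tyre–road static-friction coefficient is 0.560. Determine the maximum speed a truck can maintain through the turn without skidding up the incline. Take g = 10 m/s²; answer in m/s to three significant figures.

At the maximum speed, friction acts down the slope at its limiting value f = μN. Radially (horizontal, toward centre): N sinθ + μN cosθ = mv²/r. Vertically: N cosθ − μN sinθ = mg.
Dividing: v² = r g (sinθ + μcosθ)/(cosθ − μsinθ).
sinθ + μcosθ = 0.2907 + 0.560×0.9568 = 0.8265; cosθ − μsinθ = 0.9568 − 0.560×0.2907 = 0.7940.
v² = 278 × 10.0 × 0.8265/0.7940 = 2894 m²/s², so v = 53.79 m/s.

53.8 m/s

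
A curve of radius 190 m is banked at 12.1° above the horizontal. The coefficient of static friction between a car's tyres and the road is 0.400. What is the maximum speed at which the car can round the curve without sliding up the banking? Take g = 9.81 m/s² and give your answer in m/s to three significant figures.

35.4 m/s

At the maximum speed, friction acts down the slope at its limiting value f = μN. Radially (horizontal, toward centre): N sinθ + μN cosθ = mv²/r. Vertically: N cosθ − μN sinθ = mg.
Dividing: v² = r g (sinθ + μcosθ)/(cosθ − μsinθ).
sinθ + μcosθ = 0.2096 + 0.400×0.9778 = 0.6007; cosθ − μsinθ = 0.9778 − 0.400×0.2096 = 0.8939.
v² = 190 × 9.81 × 0.6007/0.8939 = 1253 m²/s², so v = 35.39 m/s.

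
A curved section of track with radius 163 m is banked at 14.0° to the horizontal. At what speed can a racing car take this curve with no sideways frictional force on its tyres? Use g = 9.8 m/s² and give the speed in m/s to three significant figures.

20.0 m/s

On a frictionless banked curve, N sinθ = mv²/r and N cosθ = mg, so tanθ = v²/(rg).
v = √(r g tanθ) = √(163 × 9.8 × tan 14.0°) = √(163 × 9.8 × 0.2493) = √398.3 = 19.96 m/s.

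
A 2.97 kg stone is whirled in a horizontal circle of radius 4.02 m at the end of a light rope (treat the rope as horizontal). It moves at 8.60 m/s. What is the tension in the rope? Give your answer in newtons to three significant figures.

The tension is the only horizontal force, so it supplies the full centripetal force: T = m v²/r = 2.97 × (8.600)²/4.02 = 2.97 × 73.96/4.02 = 54.64 N.

54.6 N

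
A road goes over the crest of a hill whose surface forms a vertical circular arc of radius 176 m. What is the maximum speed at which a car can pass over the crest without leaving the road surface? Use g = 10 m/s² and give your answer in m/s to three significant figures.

42.0 m/s

At the crest the centre of the circle is below the car, so the net downward (centripetal) force is mg − N = mv²/r.
The car leaves the road when N → 0, giving v_max = √(g r) = √(10.0 × 176) = 41.95 m/s.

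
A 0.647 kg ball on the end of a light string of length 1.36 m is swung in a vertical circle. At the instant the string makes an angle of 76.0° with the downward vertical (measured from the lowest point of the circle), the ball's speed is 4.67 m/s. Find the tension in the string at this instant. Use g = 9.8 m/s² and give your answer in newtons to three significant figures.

Take the radial direction toward the centre of the circle as positive. The component of the weight along the string toward the centre is −mg cos φ (φ measured from the bottom), so Newton's second law along the string gives T − mg cos φ = m v²/r.
cos 76.0° = 0.2419, so T = m(v²/r + g cos φ) = 0.647 × ((4.67)²/1.36 + 9.8 × 0.2419) = 0.647 × (16.04 + (2.371)) = 0.647 × 18.41 = 11.91 N.

11.9 N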